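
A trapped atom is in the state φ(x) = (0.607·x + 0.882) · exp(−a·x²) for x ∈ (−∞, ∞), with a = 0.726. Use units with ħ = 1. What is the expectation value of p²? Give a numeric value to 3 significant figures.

0.930

p² φ = −ħ² d²φ/dx²; ⟨p²⟩ = −ħ² ∫ φ*·φ'' dx / ∫|φ|² dx.
Expand each integrand as polynomial × e^(−2ax²) and use ∫x^(2j)·e^(−2ax²) dx = (2j−1)!!/(4a)^j · √(π/(2a)), odd powers → 0; here √(π/(2a)) = 1.4709. Differentiate with the product rule, d/dx e^(−ax²) = −2ax·e^(−ax²).
State is unnormalized: ∫|φ|² dx = 1.3309, and ∫φ*·(−ħ² φ'') dx = 1.2372, so ⟨p²⟩ = 1.2372 / 1.3309.
⟨p²⟩ = 0.92961.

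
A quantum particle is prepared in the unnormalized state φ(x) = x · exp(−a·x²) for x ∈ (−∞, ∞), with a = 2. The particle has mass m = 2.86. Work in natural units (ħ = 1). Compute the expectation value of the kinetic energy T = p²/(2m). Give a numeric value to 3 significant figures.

1.05

T = −(ħ²/2m) d²/dx², so ⟨T⟩ = −(ħ²/2m) ∫ φ*·φ'' dx / ∫|φ|² dx; with m = 2.86.
Expand each integrand as polynomial × e^(−2ax²) and use ∫x^(2j)·e^(−2ax²) dx = (2j−1)!!/(4a)^j · √(π/(2a)), odd powers → 0; here √(π/(2a)) = 0.88623. Differentiate with the product rule, d/dx e^(−ax²) = −2ax·e^(−ax²).
State is unnormalized: ∫|φ|² dx = 0.11078, and ∫φ*·(−ħ²/2m · φ'') dx = 0.11620, so ⟨T⟩ = 0.11620 / 0.11078.
⟨T⟩ = 1.0490.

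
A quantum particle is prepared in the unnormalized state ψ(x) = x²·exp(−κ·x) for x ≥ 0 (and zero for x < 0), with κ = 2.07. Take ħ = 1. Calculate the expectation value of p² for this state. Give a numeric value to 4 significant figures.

1.428

p² ψ = −ħ² d²ψ/dx²; ⟨p²⟩ = −ħ² ∫ ψ*·ψ'' dx / ∫|ψ|² dx.
Differentiate x²·exp(−κ·x) with the product rule; every integrand then reduces to terms xʲ·e^(−2κx) on [0, ∞), with ∫₀^∞ xʲ·e^(−2κx) dx = j!/(2κ)^(j+1).
State is unnormalized: ∫|ψ|² dx = 0.019734, and ∫ψ*·(−ħ² ψ'') dx = 0.028186, so ⟨p²⟩ = 0.028186 / 0.019734.
⟨p²⟩ = 1.4283.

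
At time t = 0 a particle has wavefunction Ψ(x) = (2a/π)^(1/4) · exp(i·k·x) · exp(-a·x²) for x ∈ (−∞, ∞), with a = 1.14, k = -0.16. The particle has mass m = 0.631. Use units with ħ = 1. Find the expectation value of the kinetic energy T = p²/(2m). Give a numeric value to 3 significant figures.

0.924

T = −(ħ²/2m) d²/dx², so ⟨T⟩ = −(ħ²/2m) ∫ Ψ*·Ψ'' dx; with m = 0.631.
Gaussian moments: ∫x^(2j)·e^(−2ax²) dx = (2j−1)!!/(4a)^j · √(π/(2a)), odd powers integrate to 0; here √(π/(2a)) = 1.1738. Derivatives: Ψ′ = (ik − 2ax)·Ψ, Ψ″ = ((ik − 2ax)² − 2a)·Ψ; the odd-in-x pieces drop out.
⟨T⟩ = 0.92361.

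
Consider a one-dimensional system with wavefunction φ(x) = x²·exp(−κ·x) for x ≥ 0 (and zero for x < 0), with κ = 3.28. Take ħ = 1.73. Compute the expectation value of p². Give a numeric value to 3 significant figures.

p² φ = −ħ² d²φ/dx²; ⟨p²⟩ = −ħ² ∫ φ*·φ'' dx / ∫|φ|² dx.
Differentiate x²·exp(−κ·x) with the product rule; every integrand then reduces to terms xʲ·e^(−2κx) on [0, ∞), with ∫₀^∞ xʲ·e^(−2κx) dx = j!/(2κ)^(j+1).
State is unnormalized: ∫|φ|² dx = 0.0019756, and ∫φ*·(−ħ² φ'') dx = 0.021204, so ⟨p²⟩ = 0.021204 / 0.0019756.
⟨p²⟩ = 10.733.

10.7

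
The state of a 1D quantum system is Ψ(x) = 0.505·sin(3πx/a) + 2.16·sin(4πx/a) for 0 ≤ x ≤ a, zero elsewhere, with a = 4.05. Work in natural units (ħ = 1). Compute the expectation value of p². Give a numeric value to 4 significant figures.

p² Ψ = −ħ² d²Ψ/dx²; ⟨p²⟩ = −ħ² ∫ Ψ*·Ψ'' dx / ∫|Ψ|² dx.
d²/dx² sin(jπx/a) = −(jπ/a)²·sin(jπx/a); on 0 ≤ x ≤ a, ∫sin²(jπx/a) dx = a/2 and ∫sin(jπx/a)·sin(lπx/a) dx = 0 for j ≠ l, so only diagonal terms survive in ∫|Ψ|² and ∫Ψ·Ψ″; ∫Ψ·Ψ′ dx = [Ψ²/2] between the walls = 0.
State is unnormalized: ∫|Ψ|² dx = 9.9643, and ∫Ψ*·(−ħ² Ψ'') dx = 93.755, so ⟨p²⟩ = 93.755 / 9.9643.
⟨p²⟩ = 9.4091.

9.409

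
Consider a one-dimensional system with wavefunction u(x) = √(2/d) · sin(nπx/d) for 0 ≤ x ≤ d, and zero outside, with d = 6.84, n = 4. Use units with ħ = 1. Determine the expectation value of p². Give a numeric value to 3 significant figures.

p² u = −ħ² d²u/dx²; ⟨p²⟩ = −ħ² ∫ u*·u'' dx.
d/dx sin(nπx/d) = (nπ/d)·cos(nπx/d) and d²/dx² sin(nπx/d) = −(nπ/d)²·sin(nπx/d); on 0 ≤ x ≤ d, ∫sin²(nπx/d) dx = d/2 and ∫sin(nπx/d)·cos(nπx/d) dx = 0.
⟨p²⟩ = 3.3753.

3.38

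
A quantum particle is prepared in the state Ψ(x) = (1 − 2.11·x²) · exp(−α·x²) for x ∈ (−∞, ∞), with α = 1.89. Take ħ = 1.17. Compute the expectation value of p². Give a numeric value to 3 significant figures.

p² Ψ = −ħ² d²Ψ/dx²; ⟨p²⟩ = −ħ² ∫ Ψ*·Ψ'' dx / ∫|Ψ|² dx.
Expand each integrand as polynomial × e^(−2αx²) and use ∫x^(2j)·e^(−2αx²) dx = (2j−1)!!/(4α)^j · √(π/(2α)), odd powers → 0; here √(π/(2α)) = 0.91165. Differentiate with the product rule, d/dx e^(−αx²) = −2αx·e^(−αx²).
State is unnormalized: ∫|Ψ|² dx = 0.61581, and ∫Ψ*·(−ħ² Ψ'') dx = 4.9614, so ⟨p²⟩ = 4.9614 / 0.61581.
⟨p²⟩ = 8.0566.

8.06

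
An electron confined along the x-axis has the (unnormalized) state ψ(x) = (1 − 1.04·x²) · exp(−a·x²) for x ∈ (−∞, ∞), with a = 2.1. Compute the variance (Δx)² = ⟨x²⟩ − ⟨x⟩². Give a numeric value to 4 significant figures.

0.07263

Compute ⟨x⟩ and ⟨x²⟩ separately, then (Δx)² = ⟨x²⟩ − ⟨x⟩².
Expand each integrand as polynomial × e^(−2ax²) and use ∫x^(2j)·e^(−2ax²) dx = (2j−1)!!/(4a)^j · √(π/(2a)), odd powers → 0; here √(π/(2a)) = 0.86487.
Normalization: ∫|ψ|² dx = 0.69048.
⟨x⟩ = 0.0000 and ⟨x²⟩ = 0.072630.
(Δx)² = 0.072630 − (0.0000)² = 0.072630.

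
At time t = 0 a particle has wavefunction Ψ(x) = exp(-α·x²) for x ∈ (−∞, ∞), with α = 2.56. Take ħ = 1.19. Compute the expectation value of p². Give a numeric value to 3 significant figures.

p² Ψ = −ħ² d²Ψ/dx²; ⟨p²⟩ = −ħ² ∫ Ψ*·Ψ'' dx / ∫|Ψ|² dx.
Gaussian moments: ∫x^(2j)·e^(−2αx²) dx = (2j−1)!!/(4α)^j · √(π/(2α)), odd powers integrate to 0; here √(π/(2α)) = 0.78332. Derivatives: d/dx e^(−αx²) = −2αx·e^(−αx²), d²/dx² e^(−αx²) = (4α²x² − 2α)·e^(−αx²).
State is unnormalized: ∫|Ψ|² dx = 0.78332, and ∫Ψ*·(−ħ² Ψ'') dx = 2.8397, so ⟨p²⟩ = 2.8397 / 0.78332.
⟨p²⟩ = 3.6252.

3.63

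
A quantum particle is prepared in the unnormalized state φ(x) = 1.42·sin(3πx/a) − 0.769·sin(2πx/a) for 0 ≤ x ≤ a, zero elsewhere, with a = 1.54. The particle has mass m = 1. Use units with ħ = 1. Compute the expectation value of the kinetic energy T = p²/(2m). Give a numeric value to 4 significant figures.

T = −(ħ²/2m) d²/dx², so ⟨T⟩ = −(ħ²/2m) ∫ φ*·φ'' dx / ∫|φ|² dx; with m = 1.
d²/dx² sin(jπx/a) = −(jπ/a)²·sin(jπx/a); on 0 ≤ x ≤ a, ∫sin²(jπx/a) dx = a/2 and ∫sin(jπx/a)·sin(lπx/a) dx = 0 for j ≠ l, so only diagonal terms survive in ∫|φ|² and ∫φ·φ″; ∫φ·φ′ dx = [φ²/2] between the walls = 0.
State is unnormalized: ∫|φ|² dx = 2.0080, and ∫φ*·(−ħ²/2m · φ'') dx = 32.866, so ⟨T⟩ = 32.866 / 2.0080.
⟨T⟩ = 16.368.

16.37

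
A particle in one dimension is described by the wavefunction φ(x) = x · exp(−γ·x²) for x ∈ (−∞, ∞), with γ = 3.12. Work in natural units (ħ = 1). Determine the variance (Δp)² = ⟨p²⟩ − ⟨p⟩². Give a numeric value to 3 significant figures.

Compute ⟨p⟩ and ⟨p²⟩ separately; (Δp)² = ⟨p²⟩ − ⟨p⟩².
Expand each integrand as polynomial × e^(−2γx²) and use ∫x^(2j)·e^(−2γx²) dx = (2j−1)!!/(4γ)^j · √(π/(2γ)), odd powers → 0; here √(π/(2γ)) = 0.70955. Differentiate with the product rule, d/dx e^(−γx²) = −2γx·e^(−γx²).
Normalization: ∫|φ|² dx = 0.056855.
⟨p⟩ = 0.0000 and ⟨p²⟩ = 9.3600.
(Δp)² = 9.3600 − (0.0000)² = 9.3600.

9.36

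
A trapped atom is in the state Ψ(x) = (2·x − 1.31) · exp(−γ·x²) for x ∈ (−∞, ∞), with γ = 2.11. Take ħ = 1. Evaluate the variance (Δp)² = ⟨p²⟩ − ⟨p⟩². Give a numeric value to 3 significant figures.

Compute ⟨p⟩ and ⟨p²⟩ separately; (Δp)² = ⟨p²⟩ − ⟨p⟩².
Expand each integrand as polynomial × e^(−2γx²) and use ∫x^(2j)·e^(−2γx²) dx = (2j−1)!!/(4γ)^j · √(π/(2γ)), odd powers → 0; here √(π/(2γ)) = 0.86282. Differentiate with the product rule, d/dx e^(−γx²) = −2γx·e^(−γx²).
Normalization: ∫|Ψ|² dx = 1.8896.
⟨p⟩ = 0.0000 and ⟨p²⟩ = 3.0232.
(Δp)² = 3.0232 − (0.0000)² = 3.0232.

3.02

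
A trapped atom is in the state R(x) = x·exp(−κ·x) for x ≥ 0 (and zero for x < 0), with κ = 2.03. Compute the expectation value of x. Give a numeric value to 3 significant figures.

⟨x⟩ = ∫ x·|R|² dx / ∫|R|² dx (integrals over the domain).
Every integrand reduces to terms xʲ·e^(−2κx) on [0, ∞); use ∫₀^∞ xʲ·e^(−2κx) dx = j!/(2κ)^(j+1).
State is unnormalized: ∫|R|² dx = 0.029885, and ∫R*·x·R dx = 0.022082, so ⟨x⟩ = 0.022082 / 0.029885.
⟨x⟩ = 0.73892.

0.739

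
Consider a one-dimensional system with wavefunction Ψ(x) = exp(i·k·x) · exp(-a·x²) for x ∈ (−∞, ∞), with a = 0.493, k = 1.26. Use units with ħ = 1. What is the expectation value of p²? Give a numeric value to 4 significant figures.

2.081

p² Ψ = −ħ² d²Ψ/dx²; ⟨p²⟩ = −ħ² ∫ Ψ*·Ψ'' dx / ∫|Ψ|² dx.
Gaussian moments: ∫x^(2j)·e^(−2ax²) dx = (2j−1)!!/(4a)^j · √(π/(2a)), odd powers integrate to 0; here √(π/(2a)) = 1.7850. Derivatives: Ψ′ = (ik − 2ax)·Ψ, Ψ″ = ((ik − 2ax)² − 2a)·Ψ; the odd-in-x pieces drop out.
State is unnormalized: ∫|Ψ|² dx = 1.7850, and ∫Ψ*·(−ħ² Ψ'') dx = 3.7139, so ⟨p²⟩ = 3.7139 / 1.7850.
⟨p²⟩ = 2.0806.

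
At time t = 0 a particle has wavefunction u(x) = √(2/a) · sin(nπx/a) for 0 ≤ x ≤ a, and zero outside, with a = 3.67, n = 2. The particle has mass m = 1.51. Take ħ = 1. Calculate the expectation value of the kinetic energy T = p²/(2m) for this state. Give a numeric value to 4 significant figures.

T = −(ħ²/2m) d²/dx², so ⟨T⟩ = −(ħ²/2m) ∫ u*·u'' dx; with m = 1.51.
d/dx sin(nπx/a) = (nπ/a)·cos(nπx/a) and d²/dx² sin(nπx/a) = −(nπ/a)²·sin(nπx/a); on 0 ≤ x ≤ a, ∫sin²(nπx/a) dx = a/2 and ∫sin(nπx/a)·cos(nπx/a) dx = 0.
⟨T⟩ = 0.97056.

0.9706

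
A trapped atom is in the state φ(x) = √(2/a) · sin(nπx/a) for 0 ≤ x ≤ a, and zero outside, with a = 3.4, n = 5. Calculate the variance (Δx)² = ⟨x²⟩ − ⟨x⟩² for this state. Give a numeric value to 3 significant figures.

Compute ⟨x⟩ and ⟨x²⟩ separately, then (Δx)² = ⟨x²⟩ − ⟨x⟩².
With sin²θ = (1 − cos2θ)/2 on 0 ≤ x ≤ a: ∫sin²(nπx/a) dx = a/2, ∫x·sin²(nπx/a) dx = a²/4, ∫x²·sin²(nπx/a) dx = a³·(1/6 − 1/(4n²π²)); higher powers xᵏ the same way, integrating xᵏ·cos(2nπx/a) by parts.
⟨x⟩ = 1.7000 and ⟨x²⟩ = 3.8299.
(Δx)² = 3.8299 − (1.7000)² = 0.93991.

0.940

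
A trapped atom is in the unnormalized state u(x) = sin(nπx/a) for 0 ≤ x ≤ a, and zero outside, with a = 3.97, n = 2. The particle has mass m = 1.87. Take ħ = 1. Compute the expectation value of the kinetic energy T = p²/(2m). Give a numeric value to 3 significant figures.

T = −(ħ²/2m) d²/dx², so ⟨T⟩ = −(ħ²/2m) ∫ u*·u'' dx / ∫|u|² dx; with m = 1.87.
d/dx sin(nπx/a) = (nπ/a)·cos(nπx/a) and d²/dx² sin(nπx/a) = −(nπ/a)²·sin(nπx/a); on 0 ≤ x ≤ a, ∫sin²(nπx/a) dx = a/2 and ∫sin(nπx/a)·cos(nπx/a) dx = 0.
State is unnormalized: ∫|u|² dx = 1.9850, and ∫u*·(−ħ²/2m · u'') dx = 1.3294, so ⟨T⟩ = 1.3294 / 1.9850.
⟨T⟩ = 0.66974.

0.670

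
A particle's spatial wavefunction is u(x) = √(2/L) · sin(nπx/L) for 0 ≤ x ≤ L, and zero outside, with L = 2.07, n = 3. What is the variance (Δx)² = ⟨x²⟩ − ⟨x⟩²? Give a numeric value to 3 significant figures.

0.333

Compute ⟨x⟩ and ⟨x²⟩ separately, then (Δx)² = ⟨x²⟩ − ⟨x⟩².
With sin²θ = (1 − cos2θ)/2 on 0 ≤ x ≤ L: ∫sin²(nπx/L) dx = L/2, ∫x·sin²(nπx/L) dx = L²/4, ∫x²·sin²(nπx/L) dx = L³·(1/6 − 1/(4n²π²)); higher powers xᵏ the same way, integrating xᵏ·cos(2nπx/L) by parts.
⟨x⟩ = 1.0350 and ⟨x²⟩ = 1.4042.
(Δx)² = 1.4042 − (1.0350)² = 0.33296.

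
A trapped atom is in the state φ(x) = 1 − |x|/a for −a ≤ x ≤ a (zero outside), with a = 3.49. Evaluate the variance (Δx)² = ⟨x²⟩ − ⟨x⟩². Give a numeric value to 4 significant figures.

1.218

Compute ⟨x⟩ and ⟨x²⟩ separately, then (Δx)² = ⟨x²⟩ − ⟨x⟩².
φ is even, so ∫ over [−a, a] = 2∫₀ᵃ with φ = 1 − x/a there: ∫₀ᵃ (1 − x/a)² dx = a/3, ∫₀ᵃ x²(1 − x/a)² dx = a³/30, ∫₀ᵃ x⁴(1 − x/a)² dx = a⁵/105.
Normalization: ∫|φ|² dx = 2.3267.
⟨x⟩ = 0.0000 and ⟨x²⟩ = 1.2180.
(Δx)² = 1.2180 − (0.0000)² = 1.2180.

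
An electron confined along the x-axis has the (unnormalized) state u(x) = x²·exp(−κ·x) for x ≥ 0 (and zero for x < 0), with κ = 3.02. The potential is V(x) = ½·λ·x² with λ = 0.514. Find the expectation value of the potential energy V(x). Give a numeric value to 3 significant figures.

0.211

⟨V⟩ = ∫ V(x)·|u|² dx / ∫|u|² dx.
Every integrand reduces to terms xʲ·e^(−2κx) on [0, ∞); use ∫₀^∞ xʲ·e^(−2κx) dx = j!/(2κ)^(j+1).
State is unnormalized: ∫|u|² dx = 0.0029856, and ∫u*·V(x)·u dx = 0.00063097, so ⟨V⟩ = 0.00063097 / 0.0029856.
⟨V⟩ = 0.21134.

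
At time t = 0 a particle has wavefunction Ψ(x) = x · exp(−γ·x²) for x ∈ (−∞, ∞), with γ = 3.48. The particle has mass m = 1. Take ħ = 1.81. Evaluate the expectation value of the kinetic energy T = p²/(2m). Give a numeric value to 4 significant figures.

T = −(ħ²/2m) d²/dx², so ⟨T⟩ = −(ħ²/2m) ∫ Ψ*·Ψ'' dx / ∫|Ψ|² dx; with m = 1.
Expand each integrand as polynomial × e^(−2γx²) and use ∫x^(2j)·e^(−2γx²) dx = (2j−1)!!/(4γ)^j · √(π/(2γ)), odd powers → 0; here √(π/(2γ)) = 0.67185. Differentiate with the product rule, d/dx e^(−γx²) = −2γx·e^(−γx²).
State is unnormalized: ∫|Ψ|² dx = 0.048265, and ∫Ψ*·(−ħ²/2m · Ψ'') dx = 0.82539, so ⟨T⟩ = 0.82539 / 0.048265.
⟨T⟩ = 17.101.

17.10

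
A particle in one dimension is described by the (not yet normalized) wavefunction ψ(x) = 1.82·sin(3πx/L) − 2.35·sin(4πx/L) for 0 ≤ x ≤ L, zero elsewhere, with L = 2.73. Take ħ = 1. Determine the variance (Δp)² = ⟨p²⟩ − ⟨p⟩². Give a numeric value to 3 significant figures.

17.7

Compute ⟨p⟩ and ⟨p²⟩ separately; (Δp)² = ⟨p²⟩ − ⟨p⟩².
d²/dx² sin(jπx/L) = −(jπ/L)²·sin(jπx/L); on 0 ≤ x ≤ L, ∫sin²(jπx/L) dx = L/2 and ∫sin(jπx/L)·sin(lπx/L) dx = 0 for j ≠ l, so only diagonal terms survive in ∫|ψ|² and ∫ψ·ψ″; ∫ψ·ψ′ dx = [ψ²/2] between the walls = 0.
Normalization: ∫|ψ|² dx = 12.060.
⟨p⟩ = 0.0000 and ⟨p²⟩ = 17.713.
(Δp)² = 17.713 − (0.0000)² = 17.713.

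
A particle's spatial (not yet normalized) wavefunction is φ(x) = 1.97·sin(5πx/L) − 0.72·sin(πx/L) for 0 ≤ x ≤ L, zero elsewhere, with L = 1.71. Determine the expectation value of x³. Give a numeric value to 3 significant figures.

⟨x³⟩ = ∫ x³·|φ|² dx / ∫|φ|² dx (integrals over the domain).
On 0 ≤ x ≤ L (j ≠ l): ∫sin²(jπx/L) dx = L/2, ∫sin(jπx/L)·sin(lπx/L) dx = 0; diagonal moments ∫x·sin²(jπx/L) dx = L²/4, ∫x²·sin²(jπx/L) dx = L³·(1/6 − 1/(4j²π²)); cross terms ∫x·sin(jπx/L)·sin(lπx/L) dx = 0 for j + l even and −4jlL²/(π²(j² − l²)²) for j + l odd, ∫x²·sin(jπx/L)·sin(lπx/L) dx = (−1)^(j+l)·4jlL³/(π²(j² − l²)²); higher powers the same way via product-to-sum and parts.
State is unnormalized: ∫|φ|² dx = 3.7614, and ∫φ*·x³·φ dx = 4.3551, so ⟨x³⟩ = 4.3551 / 3.7614.
⟨x³⟩ = 1.1578.

1.16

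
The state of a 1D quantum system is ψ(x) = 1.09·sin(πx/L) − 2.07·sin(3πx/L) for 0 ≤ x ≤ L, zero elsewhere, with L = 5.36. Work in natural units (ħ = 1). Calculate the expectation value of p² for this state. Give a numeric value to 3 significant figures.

2.50

p² ψ = −ħ² d²ψ/dx²; ⟨p²⟩ = −ħ² ∫ ψ*·ψ'' dx / ∫|ψ|² dx.
d²/dx² sin(jπx/L) = −(jπ/L)²·sin(jπx/L); on 0 ≤ x ≤ L, ∫sin²(jπx/L) dx = L/2 and ∫sin(jπx/L)·sin(lπx/L) dx = 0 for j ≠ l, so only diagonal terms survive in ∫|ψ|² and ∫ψ·ψ″; ∫ψ·ψ′ dx = [ψ²/2] between the walls = 0.
State is unnormalized: ∫|ψ|² dx = 14.668, and ∫ψ*·(−ħ² ψ'') dx = 36.599, so ⟨p²⟩ = 36.599 / 14.668.
⟨p²⟩ = 2.4952.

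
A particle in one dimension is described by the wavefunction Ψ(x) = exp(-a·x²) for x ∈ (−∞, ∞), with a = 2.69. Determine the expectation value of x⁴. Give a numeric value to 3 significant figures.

⟨x⁴⟩ = ∫ x⁴·|Ψ|² dx / ∫|Ψ|² dx (integrals over the domain).
Gaussian moments: ∫x^(2j)·e^(−2ax²) dx = (2j−1)!!/(4a)^j · √(π/(2a)), odd powers integrate to 0; here √(π/(2a)) = 0.76416.
State is unnormalized: ∫|Ψ|² dx = 0.76416, and ∫Ψ*·x⁴·Ψ dx = 0.019801, so ⟨x⁴⟩ = 0.019801 / 0.76416.
⟨x⁴⟩ = 0.025912.

0.0259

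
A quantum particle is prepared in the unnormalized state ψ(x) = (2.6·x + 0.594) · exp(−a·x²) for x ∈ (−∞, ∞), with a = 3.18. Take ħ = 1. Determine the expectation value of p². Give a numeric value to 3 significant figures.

p² ψ = −ħ² d²ψ/dx²; ⟨p²⟩ = −ħ² ∫ ψ*·ψ'' dx / ∫|ψ|² dx.
Expand each integrand as polynomial × e^(−2ax²) and use ∫x^(2j)·e^(−2ax²) dx = (2j−1)!!/(4a)^j · √(π/(2a)), odd powers → 0; here √(π/(2a)) = 0.70282. Differentiate with the product rule, d/dx e^(−ax²) = −2ax·e^(−ax²).
State is unnormalized: ∫|ψ|² dx = 0.62149, and ∫ψ*·(−ħ² ψ'') dx = 4.3519, so ⟨p²⟩ = 4.3519 / 0.62149.
⟨p²⟩ = 7.0023.

7.00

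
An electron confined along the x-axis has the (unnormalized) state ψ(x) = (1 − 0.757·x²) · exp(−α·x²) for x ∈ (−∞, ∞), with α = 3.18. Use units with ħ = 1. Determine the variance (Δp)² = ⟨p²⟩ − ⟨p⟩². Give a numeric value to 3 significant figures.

Compute ⟨p⟩ and ⟨p²⟩ separately; (Δp)² = ⟨p²⟩ − ⟨p⟩².
Expand each integrand as polynomial × e^(−2αx²) and use ∫x^(2j)·e^(−2αx²) dx = (2j−1)!!/(4α)^j · √(π/(2α)), odd powers → 0; here √(π/(2α)) = 0.70282. Differentiate with the product rule, d/dx e^(−αx²) = −2αx·e^(−αx²).
Normalization: ∫|ψ|² dx = 0.62664.
⟨p⟩ = 0.0000 and ⟨p²⟩ = 4.0796.
(Δp)² = 4.0796 − (0.0000)² = 4.0796.

4.08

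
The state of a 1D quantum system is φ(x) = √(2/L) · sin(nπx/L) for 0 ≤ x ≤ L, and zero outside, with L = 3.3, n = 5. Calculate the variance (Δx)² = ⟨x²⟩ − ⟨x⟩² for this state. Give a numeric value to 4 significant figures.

0.8854

Compute ⟨x⟩ and ⟨x²⟩ separately, then (Δx)² = ⟨x²⟩ − ⟨x⟩².
With sin²θ = (1 − cos2θ)/2 on 0 ≤ x ≤ L: ∫sin²(nπx/L) dx = L/2, ∫x·sin²(nπx/L) dx = L²/4, ∫x²·sin²(nπx/L) dx = L³·(1/6 − 1/(4n²π²)); higher powers xᵏ the same way, integrating xᵏ·cos(2nπx/L) by parts.
⟨x⟩ = 1.6500 and ⟨x²⟩ = 3.6079.
(Δx)² = 3.6079 − (1.6500)² = 0.88543.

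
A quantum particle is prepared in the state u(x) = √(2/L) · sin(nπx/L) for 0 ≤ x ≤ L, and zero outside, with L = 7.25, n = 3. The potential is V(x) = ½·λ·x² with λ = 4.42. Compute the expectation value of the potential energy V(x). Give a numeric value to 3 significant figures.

⟨V⟩ = ∫ V(x)·|u|² dx.
With sin²θ = (1 − cos2θ)/2 on 0 ≤ x ≤ L: ∫sin²(nπx/L) dx = L/2, ∫x·sin²(nπx/L) dx = L²/4, ∫x²·sin²(nπx/L) dx = L³·(1/6 − 1/(4n²π²)); higher powers xᵏ the same way, integrating xᵏ·cos(2nπx/L) by parts.
⟨V⟩ = 38.067.

38.1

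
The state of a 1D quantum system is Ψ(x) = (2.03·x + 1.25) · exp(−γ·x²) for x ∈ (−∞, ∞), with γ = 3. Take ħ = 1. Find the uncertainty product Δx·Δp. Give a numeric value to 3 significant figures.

0.512

Δx = √(⟨x²⟩−⟨x⟩²), Δp = √(⟨p²⟩−⟨p⟩²).
Expand each integrand as polynomial × e^(−2γx²) and use ∫x^(2j)·e^(−2γx²) dx = (2j−1)!!/(4γ)^j · √(π/(2γ)), odd powers → 0; here √(π/(2γ)) = 0.72360. Differentiate with the product rule, d/dx e^(−γx²) = −2γx·e^(−γx²).
Normalization: ∫|Ψ|² dx = 1.3791.
⟨x⟩ = 0.22190, ⟨x²⟩ = 0.11336 ⇒ Δx = 0.25323.
⟨p⟩ = 0.0000, ⟨p²⟩ = 4.0811 ⇒ Δp = 2.0202.
Δx·Δp = 0.51157.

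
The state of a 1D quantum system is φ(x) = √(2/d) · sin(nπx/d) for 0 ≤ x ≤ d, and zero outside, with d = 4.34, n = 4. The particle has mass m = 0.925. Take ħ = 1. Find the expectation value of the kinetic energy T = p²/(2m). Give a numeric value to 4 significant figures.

4.532

T = −(ħ²/2m) d²/dx², so ⟨T⟩ = −(ħ²/2m) ∫ φ*·φ'' dx; with m = 0.925.
d/dx sin(nπx/d) = (nπ/d)·cos(nπx/d) and d²/dx² sin(nπx/d) = −(nπ/d)²·sin(nπx/d); on 0 ≤ x ≤ d, ∫sin²(nπx/d) dx = d/2 and ∫sin(nπx/d)·cos(nπx/d) dx = 0.
⟨T⟩ = 4.5318.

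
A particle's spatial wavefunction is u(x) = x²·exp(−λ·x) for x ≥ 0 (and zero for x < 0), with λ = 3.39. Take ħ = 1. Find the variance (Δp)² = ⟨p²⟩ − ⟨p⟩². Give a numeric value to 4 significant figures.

3.831

Compute ⟨p⟩ and ⟨p²⟩ separately; (Δp)² = ⟨p²⟩ − ⟨p⟩².
Differentiate x²·exp(−λ·x) with the product rule; every integrand then reduces to terms xʲ·e^(−2λx) on [0, ∞), with ∫₀^∞ xʲ·e^(−2λx) dx = j!/(2λ)^(j+1).
Normalization: ∫|u|² dx = 0.0016752.
⟨p⟩ = 0.0000 and ⟨p²⟩ = 3.8307.
(Δp)² = 3.8307 − (0.0000)² = 3.8307.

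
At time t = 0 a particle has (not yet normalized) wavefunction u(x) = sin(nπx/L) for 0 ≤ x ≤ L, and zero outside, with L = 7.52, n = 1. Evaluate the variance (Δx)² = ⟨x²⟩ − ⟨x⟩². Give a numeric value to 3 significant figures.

1.85

Compute ⟨x⟩ and ⟨x²⟩ separately, then (Δx)² = ⟨x²⟩ − ⟨x⟩².
With sin²θ = (1 − cos2θ)/2 on 0 ≤ x ≤ L: ∫sin²(nπx/L) dx = L/2, ∫x·sin²(nπx/L) dx = L²/4, ∫x²·sin²(nπx/L) dx = L³·(1/6 − 1/(4n²π²)); higher powers xᵏ the same way, integrating xᵏ·cos(2nπx/L) by parts.
Normalization: ∫|u|² dx = 3.7600.
⟨x⟩ = 3.7600 and ⟨x²⟩ = 15.985.
(Δx)² = 15.985 − (3.7600)² = 1.8477.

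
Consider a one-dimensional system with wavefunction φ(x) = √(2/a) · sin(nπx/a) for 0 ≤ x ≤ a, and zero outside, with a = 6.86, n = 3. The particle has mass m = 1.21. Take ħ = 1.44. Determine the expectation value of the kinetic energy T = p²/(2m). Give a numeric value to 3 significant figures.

1.62

T = −(ħ²/2m) d²/dx², so ⟨T⟩ = −(ħ²/2m) ∫ φ*·φ'' dx; with m = 1.21.
d/dx sin(nπx/a) = (nπ/a)·cos(nπx/a) and d²/dx² sin(nπx/a) = −(nπ/a)²·sin(nπx/a); on 0 ≤ x ≤ a, ∫sin²(nπx/a) dx = a/2 and ∫sin(nπx/a)·cos(nπx/a) dx = 0.
⟨T⟩ = 1.6173.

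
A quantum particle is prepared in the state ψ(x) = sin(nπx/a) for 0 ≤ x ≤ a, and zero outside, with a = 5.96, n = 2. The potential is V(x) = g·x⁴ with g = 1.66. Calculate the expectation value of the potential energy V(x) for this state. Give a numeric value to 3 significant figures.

⟨V⟩ = ∫ V(x)·|ψ|² dx / ∫|ψ|² dx.
With sin²θ = (1 − cos2θ)/2 on 0 ≤ x ≤ a: ∫sin²(nπx/a) dx = a/2, ∫x·sin²(nπx/a) dx = a²/4, ∫x²·sin²(nπx/a) dx = a³·(1/6 − 1/(4n²π²)); higher powers xᵏ the same way, integrating xᵏ·cos(2nπx/a) by parts.
State is unnormalized: ∫|ψ|² dx = 2.9800, and ∫ψ*·V(x)·ψ dx = 1096.3, so ⟨V⟩ = 1096.3 / 2.9800.
⟨V⟩ = 367.87.

368.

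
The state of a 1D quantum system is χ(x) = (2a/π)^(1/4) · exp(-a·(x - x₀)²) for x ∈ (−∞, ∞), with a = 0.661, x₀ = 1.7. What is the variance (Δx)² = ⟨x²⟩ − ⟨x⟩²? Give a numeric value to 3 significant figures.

0.378

Compute ⟨x⟩ and ⟨x²⟩ separately, then (Δx)² = ⟨x²⟩ − ⟨x⟩².
Gaussian moments (u = x − x₀): ∫u^(2j)·e^(−2au²) du = (2j−1)!!/(4a)^j · √(π/(2a)), odd powers integrate to 0; here √(π/(2a)) = 1.5416.
⟨x⟩ = 1.7000 and ⟨x²⟩ = 3.2682.
(Δx)² = 3.2682 − (1.7000)² = 0.37821.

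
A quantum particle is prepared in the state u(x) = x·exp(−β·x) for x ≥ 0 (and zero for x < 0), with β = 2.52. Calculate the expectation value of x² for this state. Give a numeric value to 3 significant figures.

⟨x²⟩ = ∫ x²·|u|² dx / ∫|u|² dx (integrals over the domain).
Every integrand reduces to terms xʲ·e^(−2βx) on [0, ∞); use ∫₀^∞ xʲ·e^(−2βx) dx = j!/(2β)^(j+1).
State is unnormalized: ∫|u|² dx = 0.015622, and ∫u*·x²·u dx = 0.0073800, so ⟨x²⟩ = 0.0073800 / 0.015622.
⟨x²⟩ = 0.47241.

0.472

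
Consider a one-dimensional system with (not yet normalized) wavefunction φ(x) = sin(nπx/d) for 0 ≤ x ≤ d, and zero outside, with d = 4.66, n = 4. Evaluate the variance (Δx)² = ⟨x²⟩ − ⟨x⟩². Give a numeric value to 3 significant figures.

Compute ⟨x⟩ and ⟨x²⟩ separately, then (Δx)² = ⟨x²⟩ − ⟨x⟩².
With sin²θ = (1 − cos2θ)/2 on 0 ≤ x ≤ d: ∫sin²(nπx/d) dx = d/2, ∫x·sin²(nπx/d) dx = d²/4, ∫x²·sin²(nπx/d) dx = d³·(1/6 − 1/(4n²π²)); higher powers xᵏ the same way, integrating xᵏ·cos(2nπx/d) by parts.
Normalization: ∫|φ|² dx = 2.3300.
⟨x⟩ = 2.3300 and ⟨x²⟩ = 7.1698.
(Δx)² = 7.1698 − (2.3300)² = 1.7409.

1.74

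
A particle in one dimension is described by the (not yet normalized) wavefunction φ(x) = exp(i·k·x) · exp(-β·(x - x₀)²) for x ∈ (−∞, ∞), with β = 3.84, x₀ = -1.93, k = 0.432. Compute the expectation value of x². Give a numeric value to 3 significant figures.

3.79

⟨x²⟩ = ∫ x²·|φ|² dx / ∫|φ|² dx (integrals over the domain).
Gaussian moments (u = x − x₀): ∫u^(2j)·e^(−2βu²) du = (2j−1)!!/(4β)^j · √(π/(2β)), odd powers integrate to 0; here √(π/(2β)) = 0.63958.
State is unnormalized: ∫|φ|² dx = 0.63958, and ∫φ*·x²·φ dx = 2.4240, so ⟨x²⟩ = 2.4240 / 0.63958.
⟨x²⟩ = 3.7900.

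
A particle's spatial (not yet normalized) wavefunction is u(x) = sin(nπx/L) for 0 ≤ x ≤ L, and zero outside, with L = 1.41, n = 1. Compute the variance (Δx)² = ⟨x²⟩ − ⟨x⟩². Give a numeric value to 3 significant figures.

Compute ⟨x⟩ and ⟨x²⟩ separately, then (Δx)² = ⟨x²⟩ − ⟨x⟩².
With sin²θ = (1 − cos2θ)/2 on 0 ≤ x ≤ L: ∫sin²(nπx/L) dx = L/2, ∫x·sin²(nπx/L) dx = L²/4, ∫x²·sin²(nπx/L) dx = L³·(1/6 − 1/(4n²π²)); higher powers xᵏ the same way, integrating xᵏ·cos(2nπx/L) by parts.
Normalization: ∫|u|² dx = 0.70500.
⟨x⟩ = 0.70500 and ⟨x²⟩ = 0.56198.
(Δx)² = 0.56198 − (0.70500)² = 0.064957.

0.0650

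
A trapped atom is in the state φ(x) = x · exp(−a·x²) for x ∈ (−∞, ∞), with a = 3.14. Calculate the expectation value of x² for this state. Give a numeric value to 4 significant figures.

⟨x²⟩ = ∫ x²·|φ|² dx / ∫|φ|² dx (integrals over the domain).
Expand each integrand as polynomial × e^(−2ax²) and use ∫x^(2j)·e^(−2ax²) dx = (2j−1)!!/(4a)^j · √(π/(2a)), odd powers → 0; here √(π/(2a)) = 0.70729.
State is unnormalized: ∫|φ|² dx = 0.056313, and ∫φ*·x²·φ dx = 0.013450, so ⟨x²⟩ = 0.013450 / 0.056313.
⟨x²⟩ = 0.23885.

0.2389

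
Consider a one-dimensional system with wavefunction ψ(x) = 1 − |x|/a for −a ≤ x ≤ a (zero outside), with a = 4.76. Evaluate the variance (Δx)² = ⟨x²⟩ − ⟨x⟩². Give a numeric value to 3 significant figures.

Compute ⟨x⟩ and ⟨x²⟩ separately, then (Δx)² = ⟨x²⟩ − ⟨x⟩².
ψ is even, so ∫ over [−a, a] = 2∫₀ᵃ with ψ = 1 − x/a there: ∫₀ᵃ (1 − x/a)² dx = a/3, ∫₀ᵃ x²(1 − x/a)² dx = a³/30, ∫₀ᵃ x⁴(1 − x/a)² dx = a⁵/105.
Normalization: ∫|ψ|² dx = 3.1733.
⟨x⟩ = 0.0000 and ⟨x²⟩ = 2.2658.
(Δx)² = 2.2658 − (0.0000)² = 2.2658.

2.27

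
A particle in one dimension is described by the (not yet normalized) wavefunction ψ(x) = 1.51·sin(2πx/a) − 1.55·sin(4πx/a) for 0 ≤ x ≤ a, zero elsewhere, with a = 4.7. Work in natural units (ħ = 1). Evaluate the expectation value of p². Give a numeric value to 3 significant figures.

p² ψ = −ħ² d²ψ/dx²; ⟨p²⟩ = −ħ² ∫ ψ*·ψ'' dx / ∫|ψ|² dx.
d²/dx² sin(jπx/a) = −(jπ/a)²·sin(jπx/a); on 0 ≤ x ≤ a, ∫sin²(jπx/a) dx = a/2 and ∫sin(jπx/a)·sin(lπx/a) dx = 0 for j ≠ l, so only diagonal terms survive in ∫|ψ|² and ∫ψ·ψ″; ∫ψ·ψ′ dx = [ψ²/2] between the walls = 0.
State is unnormalized: ∫|ψ|² dx = 11.004, and ∫ψ*·(−ħ² ψ'') dx = 49.936, so ⟨p²⟩ = 49.936 / 11.004.
⟨p²⟩ = 4.5380.

4.54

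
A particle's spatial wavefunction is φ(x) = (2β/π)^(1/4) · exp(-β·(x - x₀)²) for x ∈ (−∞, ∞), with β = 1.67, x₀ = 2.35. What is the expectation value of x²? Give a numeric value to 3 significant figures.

⟨x²⟩ = ∫ x²·|φ|² dx (integrals over the domain).
Gaussian moments (u = x − x₀): ∫u^(2j)·e^(−2βu²) du = (2j−1)!!/(4β)^j · √(π/(2β)), odd powers integrate to 0; here √(π/(2β)) = 0.96984.
⟨x²⟩ = 5.6722.

5.67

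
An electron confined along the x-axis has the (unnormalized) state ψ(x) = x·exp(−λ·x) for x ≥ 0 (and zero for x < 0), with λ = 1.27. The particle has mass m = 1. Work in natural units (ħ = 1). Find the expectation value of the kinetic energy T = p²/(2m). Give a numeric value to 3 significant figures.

T = −(ħ²/2m) d²/dx², so ⟨T⟩ = −(ħ²/2m) ∫ ψ*·ψ'' dx / ∫|ψ|² dx; with m = 1.
Differentiate x·exp(−λ·x) with the product rule; every integrand then reduces to terms xʲ·e^(−2λx) on [0, ∞), with ∫₀^∞ xʲ·e^(−2λx) dx = j!/(2λ)^(j+1).
State is unnormalized: ∫|ψ|² dx = 0.12205, and ∫ψ*·(−ħ²/2m · ψ'') dx = 0.098425, so ⟨T⟩ = 0.098425 / 0.12205.
⟨T⟩ = 0.80645.

0.806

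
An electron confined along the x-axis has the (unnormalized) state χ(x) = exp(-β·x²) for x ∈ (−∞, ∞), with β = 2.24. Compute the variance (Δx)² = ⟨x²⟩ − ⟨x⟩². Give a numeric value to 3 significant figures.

0.112

Compute ⟨x⟩ and ⟨x²⟩ separately, then (Δx)² = ⟨x²⟩ − ⟨x⟩².
Gaussian moments: ∫x^(2j)·e^(−2βx²) dx = (2j−1)!!/(4β)^j · √(π/(2β)), odd powers integrate to 0; here √(π/(2β)) = 0.83741.
Normalization: ∫|χ|² dx = 0.83741.
⟨x⟩ = 0.0000 and ⟨x²⟩ = 0.11161.
(Δx)² = 0.11161 − (0.0000)² = 0.11161.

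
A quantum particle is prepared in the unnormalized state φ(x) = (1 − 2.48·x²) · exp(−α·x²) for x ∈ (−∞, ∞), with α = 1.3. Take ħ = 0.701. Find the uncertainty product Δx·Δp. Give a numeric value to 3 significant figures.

Δx = √(⟨x²⟩−⟨x⟩²), Δp = √(⟨p²⟩−⟨p⟩²).
Expand each integrand as polynomial × e^(−2αx²) and use ∫x^(2j)·e^(−2αx²) dx = (2j−1)!!/(4α)^j · √(π/(2α)), odd powers → 0; here √(π/(2α)) = 1.0992. Differentiate with the product rule, d/dx e^(−αx²) = −2αx·e^(−αx²).
Normalization: ∫|φ|² dx = 0.80081.
⟨x⟩ = 0.0000, ⟨x²⟩ = 0.40923 ⇒ Δx = 0.63971.
⟨p⟩ = 0.0000, ⟨p²⟩ = 3.1094 ⇒ Δp = 1.7634.
Δx·Δp = 1.1280.

1.13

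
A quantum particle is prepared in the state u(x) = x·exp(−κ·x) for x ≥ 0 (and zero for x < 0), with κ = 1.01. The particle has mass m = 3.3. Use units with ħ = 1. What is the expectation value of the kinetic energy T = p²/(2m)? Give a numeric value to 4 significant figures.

0.1546

T = −(ħ²/2m) d²/dx², so ⟨T⟩ = −(ħ²/2m) ∫ u*·u'' dx / ∫|u|² dx; with m = 3.3.
Differentiate x·exp(−κ·x) with the product rule; every integrand then reduces to terms xʲ·e^(−2κx) on [0, ∞), with ∫₀^∞ xʲ·e^(−2κx) dx = j!/(2κ)^(j+1).
State is unnormalized: ∫|u|² dx = 0.24265, and ∫u*·(−ħ²/2m · u'') dx = 0.037504, so ⟨T⟩ = 0.037504 / 0.24265.
⟨T⟩ = 0.15456.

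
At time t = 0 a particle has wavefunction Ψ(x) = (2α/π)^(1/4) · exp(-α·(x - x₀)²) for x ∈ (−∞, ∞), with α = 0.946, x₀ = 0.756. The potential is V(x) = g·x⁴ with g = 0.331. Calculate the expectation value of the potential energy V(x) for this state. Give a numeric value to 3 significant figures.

⟨V⟩ = ∫ V(x)·|Ψ|² dx.
Gaussian moments (u = x − x₀): ∫u^(2j)·e^(−2αu²) du = (2j−1)!!/(4α)^j · √(π/(2α)), odd powers integrate to 0; here √(π/(2α)) = 1.2886.
⟨V⟩ = 0.47744.

0.477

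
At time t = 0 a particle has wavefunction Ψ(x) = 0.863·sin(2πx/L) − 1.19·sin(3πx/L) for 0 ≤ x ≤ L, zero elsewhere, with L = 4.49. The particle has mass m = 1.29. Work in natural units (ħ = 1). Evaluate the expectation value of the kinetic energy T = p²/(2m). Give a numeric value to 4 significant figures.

T = −(ħ²/2m) d²/dx², so ⟨T⟩ = −(ħ²/2m) ∫ Ψ*·Ψ'' dx / ∫|Ψ|² dx; with m = 1.29.
d²/dx² sin(jπx/L) = −(jπ/L)²·sin(jπx/L); on 0 ≤ x ≤ L, ∫sin²(jπx/L) dx = L/2 and ∫sin(jπx/L)·sin(lπx/L) dx = 0 for j ≠ l, so only diagonal terms survive in ∫|Ψ|² and ∫Ψ·Ψ″; ∫Ψ·Ψ′ dx = [Ψ²/2] between the walls = 0.
State is unnormalized: ∫|Ψ|² dx = 4.8512, and ∫Ψ*·(−ħ²/2m · Ψ'') dx = 6.6983, so ⟨T⟩ = 6.6983 / 4.8512.
⟨T⟩ = 1.3808.

1.381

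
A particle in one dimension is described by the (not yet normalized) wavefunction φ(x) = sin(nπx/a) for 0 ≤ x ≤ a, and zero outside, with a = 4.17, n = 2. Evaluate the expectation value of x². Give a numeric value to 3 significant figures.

⟨x²⟩ = ∫ x²·|φ|² dx / ∫|φ|² dx (integrals over the domain).
With sin²θ = (1 − cos2θ)/2 on 0 ≤ x ≤ a: ∫sin²(nπx/a) dx = a/2, ∫x·sin²(nπx/a) dx = a²/4, ∫x²·sin²(nπx/a) dx = a³·(1/6 − 1/(4n²π²)); higher powers xᵏ the same way, integrating xᵏ·cos(2nπx/a) by parts.
State is unnormalized: ∫|φ|² dx = 2.0850, and ∫φ*·x²·φ dx = 11.626, so ⟨x²⟩ = 11.626 / 2.0850.
⟨x²⟩ = 5.5761.

5.58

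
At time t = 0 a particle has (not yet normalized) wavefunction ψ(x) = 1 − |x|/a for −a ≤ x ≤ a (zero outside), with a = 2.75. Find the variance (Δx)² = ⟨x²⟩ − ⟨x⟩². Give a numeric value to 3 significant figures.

Compute ⟨x⟩ and ⟨x²⟩ separately, then (Δx)² = ⟨x²⟩ − ⟨x⟩².
ψ is even, so ∫ over [−a, a] = 2∫₀ᵃ with ψ = 1 − x/a there: ∫₀ᵃ (1 − x/a)² dx = a/3, ∫₀ᵃ x²(1 − x/a)² dx = a³/30, ∫₀ᵃ x⁴(1 − x/a)² dx = a⁵/105.
Normalization: ∫|ψ|² dx = 1.8333.
⟨x⟩ = 0.0000 and ⟨x²⟩ = 0.75625.
(Δx)² = 0.75625 − (0.0000)² = 0.75625.

0.756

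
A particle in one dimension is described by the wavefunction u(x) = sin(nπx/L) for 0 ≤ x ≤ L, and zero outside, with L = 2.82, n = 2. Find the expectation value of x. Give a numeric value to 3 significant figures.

1.41

⟨x⟩ = ∫ x·|u|² dx / ∫|u|² dx (integrals over the domain).
With sin²θ = (1 − cos2θ)/2 on 0 ≤ x ≤ L: ∫sin²(nπx/L) dx = L/2, ∫x·sin²(nπx/L) dx = L²/4, ∫x²·sin²(nπx/L) dx = L³·(1/6 − 1/(4n²π²)); higher powers xᵏ the same way, integrating xᵏ·cos(2nπx/L) by parts.
State is unnormalized: ∫|u|² dx = 1.4100, and ∫u*·x·u dx = 1.9881, so ⟨x⟩ = 1.9881 / 1.4100.
⟨x⟩ = 1.4100.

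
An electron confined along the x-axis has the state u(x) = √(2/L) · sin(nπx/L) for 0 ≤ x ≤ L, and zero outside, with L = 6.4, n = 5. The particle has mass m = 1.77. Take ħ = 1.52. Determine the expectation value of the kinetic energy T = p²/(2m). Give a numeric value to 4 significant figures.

T = −(ħ²/2m) d²/dx², so ⟨T⟩ = −(ħ²/2m) ∫ u*·u'' dx; with m = 1.77.
d/dx sin(nπx/L) = (nπ/L)·cos(nπx/L) and d²/dx² sin(nπx/L) = −(nπ/L)²·sin(nπx/L); on 0 ≤ x ≤ L, ∫sin²(nπx/L) dx = L/2 and ∫sin(nπx/L)·cos(nπx/L) dx = 0.
⟨T⟩ = 3.9315.

3.932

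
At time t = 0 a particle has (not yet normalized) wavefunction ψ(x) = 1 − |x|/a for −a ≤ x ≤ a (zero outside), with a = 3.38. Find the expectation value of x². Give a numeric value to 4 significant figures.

⟨x²⟩ = ∫ x²·|ψ|² dx / ∫|ψ|² dx (integrals over the domain).
ψ is even, so ∫ over [−a, a] = 2∫₀ᵃ with ψ = 1 − x/a there: ∫₀ᵃ (1 − x/a)² dx = a/3, ∫₀ᵃ x²(1 − x/a)² dx = a³/30, ∫₀ᵃ x⁴(1 − x/a)² dx = a⁵/105.
State is unnormalized: ∫|ψ|² dx = 2.2533, and ∫ψ*·x²·ψ dx = 2.5743, so ⟨x²⟩ = 2.5743 / 2.2533.
⟨x²⟩ = 1.1424.

1.142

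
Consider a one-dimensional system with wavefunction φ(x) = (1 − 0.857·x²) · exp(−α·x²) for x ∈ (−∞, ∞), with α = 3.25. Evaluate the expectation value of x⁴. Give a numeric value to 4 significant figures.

⟨x⁴⟩ = ∫ x⁴·|φ|² dx / ∫|φ|² dx (integrals over the domain).
Expand each integrand as polynomial × e^(−2αx²) and use ∫x^(2j)·e^(−2αx²) dx = (2j−1)!!/(4α)^j · √(π/(2α)), odd powers → 0; here √(π/(2α)) = 0.69521.
State is unnormalized: ∫|φ|² dx = 0.61262, and ∫φ*·x⁴·φ dx = 0.0060826, so ⟨x⁴⟩ = 0.0060826 / 0.61262.
⟨x⁴⟩ = 0.0099289.

0.009929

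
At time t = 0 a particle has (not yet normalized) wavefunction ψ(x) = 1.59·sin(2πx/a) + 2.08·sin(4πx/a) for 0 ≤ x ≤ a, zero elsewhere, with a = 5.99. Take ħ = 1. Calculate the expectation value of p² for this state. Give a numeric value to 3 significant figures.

p² ψ = −ħ² d²ψ/dx²; ⟨p²⟩ = −ħ² ∫ ψ*·ψ'' dx / ∫|ψ|² dx.
d²/dx² sin(jπx/a) = −(jπ/a)²·sin(jπx/a); on 0 ≤ x ≤ a, ∫sin²(jπx/a) dx = a/2 and ∫sin(jπx/a)·sin(lπx/a) dx = 0 for j ≠ l, so only diagonal terms survive in ∫|ψ|² and ∫ψ·ψ″; ∫ψ·ψ′ dx = [ψ²/2] between the walls = 0.
State is unnormalized: ∫|ψ|² dx = 20.529, and ∫ψ*·(−ħ² ψ'') dx = 65.359, so ⟨p²⟩ = 65.359 / 20.529.
⟨p²⟩ = 3.1837.

3.18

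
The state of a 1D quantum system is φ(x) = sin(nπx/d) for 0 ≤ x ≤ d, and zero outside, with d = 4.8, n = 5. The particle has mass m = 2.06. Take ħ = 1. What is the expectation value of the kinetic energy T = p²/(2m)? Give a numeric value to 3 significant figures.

2.60

T = −(ħ²/2m) d²/dx², so ⟨T⟩ = −(ħ²/2m) ∫ φ*·φ'' dx / ∫|φ|² dx; with m = 2.06.
d/dx sin(nπx/d) = (nπ/d)·cos(nπx/d) and d²/dx² sin(nπx/d) = −(nπ/d)²·sin(nπx/d); on 0 ≤ x ≤ d, ∫sin²(nπx/d) dx = d/2 and ∫sin(nπx/d)·cos(nπx/d) dx = 0.
State is unnormalized: ∫|φ|² dx = 2.4000, and ∫φ*·(−ħ²/2m · φ'') dx = 6.2384, so ⟨T⟩ = 6.2384 / 2.4000.
⟨T⟩ = 2.5993.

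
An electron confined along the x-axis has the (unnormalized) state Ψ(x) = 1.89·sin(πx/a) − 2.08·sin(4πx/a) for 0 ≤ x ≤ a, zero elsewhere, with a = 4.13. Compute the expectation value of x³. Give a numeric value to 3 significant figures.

⟨x³⟩ = ∫ x³·|Ψ|² dx / ∫|Ψ|² dx (integrals over the domain).
On 0 ≤ x ≤ a (j ≠ l): ∫sin²(jπx/a) dx = a/2, ∫sin(jπx/a)·sin(lπx/a) dx = 0; diagonal moments ∫x·sin²(jπx/a) dx = a²/4, ∫x²·sin²(jπx/a) dx = a³·(1/6 − 1/(4j²π²)); cross terms ∫x·sin(jπx/a)·sin(lπx/a) dx = 0 for j + l even and −4jla²/(π²(j² − l²)²) for j + l odd, ∫x²·sin(jπx/a)·sin(lπx/a) dx = (−1)^(j+l)·4jla³/(π²(j² − l²)²); higher powers the same way via product-to-sum and parts.
State is unnormalized: ∫|Ψ|² dx = 16.310, and ∫Ψ*·x³·Ψ dx = 267.98, so ⟨x³⟩ = 267.98 / 16.310.
⟨x³⟩ = 16.430.

16.4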